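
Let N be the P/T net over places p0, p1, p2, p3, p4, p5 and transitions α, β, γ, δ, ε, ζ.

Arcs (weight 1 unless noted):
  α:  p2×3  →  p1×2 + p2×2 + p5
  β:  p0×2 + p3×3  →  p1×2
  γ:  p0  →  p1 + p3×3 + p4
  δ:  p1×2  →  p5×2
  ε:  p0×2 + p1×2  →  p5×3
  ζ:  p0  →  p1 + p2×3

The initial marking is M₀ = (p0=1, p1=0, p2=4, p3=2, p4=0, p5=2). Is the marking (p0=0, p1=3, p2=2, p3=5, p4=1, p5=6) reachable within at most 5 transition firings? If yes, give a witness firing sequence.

step 1: fire α:  (p0=1, p1=0, p2=4, p3=2, p4=0, p5=2) → (p0=1, p1=2, p2=3, p3=2, p4=0, p5=3)
step 2: fire α:  (p0=1, p1=2, p2=3, p3=2, p4=0, p5=3) → (p0=1, p1=4, p2=2, p3=2, p4=0, p5=4)
step 3: fire γ:  (p0=1, p1=4, p2=2, p3=2, p4=0, p5=4) → (p0=0, p1=5, p2=2, p3=5, p4=1, p5=4)
step 4: fire δ:  (p0=0, p1=5, p2=2, p3=5, p4=1, p5=4) → (p0=0, p1=3, p2=2, p3=5, p4=1, p5=6)

YES — reachable via ⟨α, α, γ, δ⟩ (4 firings)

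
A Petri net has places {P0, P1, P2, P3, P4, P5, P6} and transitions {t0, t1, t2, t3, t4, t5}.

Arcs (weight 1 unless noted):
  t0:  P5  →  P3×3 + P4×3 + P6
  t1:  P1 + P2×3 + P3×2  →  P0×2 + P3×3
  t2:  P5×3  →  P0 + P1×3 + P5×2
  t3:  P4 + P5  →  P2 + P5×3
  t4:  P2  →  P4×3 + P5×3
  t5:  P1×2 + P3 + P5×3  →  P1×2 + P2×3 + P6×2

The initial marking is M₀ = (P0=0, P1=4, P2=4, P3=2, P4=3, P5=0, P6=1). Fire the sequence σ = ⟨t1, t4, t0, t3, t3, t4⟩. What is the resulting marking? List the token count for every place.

step 1: fire t1:  (P0=0, P1=4, P2=4, P3=2, P4=3, P5=0, P6=1) → (P0=2, P1=3, P2=1, P3=3, P4=3, P5=0, P6=1)
step 2: fire t4:  (P0=2, P1=3, P2=1, P3=3, P4=3, P5=0, P6=1) → (P0=2, P1=3, P2=0, P3=3, P4=6, P5=3, P6=1)
step 3: fire t0:  (P0=2, P1=3, P2=0, P3=3, P4=6, P5=3, P6=1) → (P0=2, P1=3, P2=0, P3=6, P4=9, P5=2, P6=2)
step 4: fire t3:  (P0=2, P1=3, P2=0, P3=6, P4=9, P5=2, P6=2) → (P0=2, P1=3, P2=1, P3=6, P4=8, P5=4, P6=2)
step 5: fire t3:  (P0=2, P1=3, P2=1, P3=6, P4=8, P5=4, P6=2) → (P0=2, P1=3, P2=2, P3=6, P4=7, P5=6, P6=2)
step 6: fire t4:  (P0=2, P1=3, P2=2, P3=6, P4=7, P5=6, P6=2) → (P0=2, P1=3, P2=1, P3=6, P4=10, P5=9, P6=2)

(P0=2, P1=3, P2=1, P3=6, P4=10, P5=9, P6=2)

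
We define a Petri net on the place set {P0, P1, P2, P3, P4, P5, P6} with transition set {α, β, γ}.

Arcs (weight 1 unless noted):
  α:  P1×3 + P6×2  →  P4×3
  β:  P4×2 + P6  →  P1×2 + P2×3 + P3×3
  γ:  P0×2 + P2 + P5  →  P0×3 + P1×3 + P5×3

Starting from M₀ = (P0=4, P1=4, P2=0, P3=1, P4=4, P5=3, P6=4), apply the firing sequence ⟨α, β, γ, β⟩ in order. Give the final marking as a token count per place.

step 1: fire α:  (P0=4, P1=4, P2=0, P3=1, P4=4, P5=3, P6=4) → (P0=4, P1=1, P2=0, P3=1, P4=7, P5=3, P6=2)
step 2: fire β:  (P0=4, P1=1, P2=0, P3=1, P4=7, P5=3, P6=2) → (P0=4, P1=3, P2=3, P3=4, P4=5, P5=3, P6=1)
step 3: fire γ:  (P0=4, P1=3, P2=3, P3=4, P4=5, P5=3, P6=1) → (P0=5, P1=6, P2=2, P3=4, P4=5, P5=5, P6=1)
step 4: fire β:  (P0=5, P1=6, P2=2, P3=4, P4=5, P5=5, P6=1) → (P0=5, P1=8, P2=5, P3=7, P4=3, P5=5, P6=0)

(P0=5, P1=8, P2=5, P3=7, P4=3, P5=5, P6=0)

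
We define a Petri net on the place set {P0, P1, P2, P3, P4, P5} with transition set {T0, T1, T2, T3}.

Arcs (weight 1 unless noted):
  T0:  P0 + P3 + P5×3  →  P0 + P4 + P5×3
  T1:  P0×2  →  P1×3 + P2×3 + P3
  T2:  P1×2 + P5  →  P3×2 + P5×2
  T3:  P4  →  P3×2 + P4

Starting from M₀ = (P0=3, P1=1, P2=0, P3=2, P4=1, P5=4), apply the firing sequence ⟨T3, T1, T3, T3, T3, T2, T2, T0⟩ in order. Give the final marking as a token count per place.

(P0=1, P1=0, P2=3, P3=14, P4=2, P5=6)

step 1: fire T3:  (P0=3, P1=1, P2=0, P3=2, P4=1, P5=4) → (P0=3, P1=1, P2=0, P3=4, P4=1, P5=4)
step 2: fire T1:  (P0=3, P1=1, P2=0, P3=4, P4=1, P5=4) → (P0=1, P1=4, P2=3, P3=5, P4=1, P5=4)
step 3: fire T3:  (P0=1, P1=4, P2=3, P3=5, P4=1, P5=4) → (P0=1, P1=4, P2=3, P3=7, P4=1, P5=4)
step 4: fire T3:  (P0=1, P1=4, P2=3, P3=7, P4=1, P5=4) → (P0=1, P1=4, P2=3, P3=9, P4=1, P5=4)
step 5: fire T3:  (P0=1, P1=4, P2=3, P3=9, P4=1, P5=4) → (P0=1, P1=4, P2=3, P3=11, P4=1, P5=4)
step 6: fire T2:  (P0=1, P1=4, P2=3, P3=11, P4=1, P5=4) → (P0=1, P1=2, P2=3, P3=13, P4=1, P5=5)
step 7: fire T2:  (P0=1, P1=2, P2=3, P3=13, P4=1, P5=5) → (P0=1, P1=0, P2=3, P3=15, P4=1, P5=6)
step 8: fire T0:  (P0=1, P1=0, P2=3, P3=15, P4=1, P5=6) → (P0=1, P1=0, P2=3, P3=14, P4=2, P5=6)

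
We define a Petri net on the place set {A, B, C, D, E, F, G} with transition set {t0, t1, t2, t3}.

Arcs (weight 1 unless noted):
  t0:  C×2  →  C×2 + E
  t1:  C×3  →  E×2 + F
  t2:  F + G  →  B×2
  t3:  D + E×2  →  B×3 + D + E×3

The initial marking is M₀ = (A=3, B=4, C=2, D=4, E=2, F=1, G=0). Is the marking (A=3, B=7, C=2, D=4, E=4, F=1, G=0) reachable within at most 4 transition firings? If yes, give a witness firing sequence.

YES — reachable via ⟨t0, t3⟩ (2 firings)

step 1: fire t0:  (A=3, B=4, C=2, D=4, E=2, F=1, G=0) → (A=3, B=4, C=2, D=4, E=3, F=1, G=0)
step 2: fire t3:  (A=3, B=4, C=2, D=4, E=3, F=1, G=0) → (A=3, B=7, C=2, D=4, E=4, F=1, G=0)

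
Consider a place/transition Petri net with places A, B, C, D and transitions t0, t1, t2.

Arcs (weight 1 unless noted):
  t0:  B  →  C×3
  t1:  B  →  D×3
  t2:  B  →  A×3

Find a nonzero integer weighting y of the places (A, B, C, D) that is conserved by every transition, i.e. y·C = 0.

y = (A:1, B:3, C:1, D:1)

Incidence matrix C (rows=places, cols=transitions):
       t0   t1   t2
    A   0    0    3
    B  -1   -1   -1
    C   3    0    0
    D   0    3    0

Candidate y = [1, 3, 1, 1]; check y·C column-wise:
  col t0: 1·0 + 3·-1 + 1·3 + 1·0 = 0
  col t1: 1·0 + 3·-1 + 1·0 + 1·3 = 0
  col t2: 1·3 + 3·-1 + 1·0 + 1·0 = 0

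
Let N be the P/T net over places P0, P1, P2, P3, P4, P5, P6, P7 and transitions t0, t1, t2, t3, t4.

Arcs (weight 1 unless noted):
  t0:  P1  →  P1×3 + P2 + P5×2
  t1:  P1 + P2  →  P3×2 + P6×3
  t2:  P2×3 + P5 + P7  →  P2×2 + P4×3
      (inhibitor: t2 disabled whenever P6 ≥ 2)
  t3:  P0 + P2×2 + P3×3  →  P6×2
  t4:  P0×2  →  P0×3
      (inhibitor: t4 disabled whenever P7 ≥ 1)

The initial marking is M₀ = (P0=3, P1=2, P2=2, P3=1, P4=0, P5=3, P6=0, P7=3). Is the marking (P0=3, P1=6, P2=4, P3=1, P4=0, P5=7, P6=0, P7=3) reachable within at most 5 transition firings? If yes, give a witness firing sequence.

YES — reachable via ⟨t0, t0⟩ (2 firings)

step 1: fire t0:  (P0=3, P1=2, P2=2, P3=1, P4=0, P5=3, P6=0, P7=3) → (P0=3, P1=4, P2=3, P3=1, P4=0, P5=5, P6=0, P7=3)
step 2: fire t0:  (P0=3, P1=4, P2=3, P3=1, P4=0, P5=5, P6=0, P7=3) → (P0=3, P1=6, P2=4, P3=1, P4=0, P5=7, P6=0, P7=3)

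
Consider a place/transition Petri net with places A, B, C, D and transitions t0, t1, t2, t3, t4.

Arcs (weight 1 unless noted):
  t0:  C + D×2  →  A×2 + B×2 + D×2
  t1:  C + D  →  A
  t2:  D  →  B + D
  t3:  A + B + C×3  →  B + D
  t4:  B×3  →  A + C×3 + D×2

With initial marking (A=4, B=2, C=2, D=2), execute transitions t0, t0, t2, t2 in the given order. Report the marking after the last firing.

(A=8, B=8, C=0, D=2)

step 1: fire t0:  (A=4, B=2, C=2, D=2) → (A=6, B=4, C=1, D=2)
step 2: fire t0:  (A=6, B=4, C=1, D=2) → (A=8, B=6, C=0, D=2)
step 3: fire t2:  (A=8, B=6, C=0, D=2) → (A=8, B=7, C=0, D=2)
step 4: fire t2:  (A=8, B=7, C=0, D=2) → (A=8, B=8, C=0, D=2)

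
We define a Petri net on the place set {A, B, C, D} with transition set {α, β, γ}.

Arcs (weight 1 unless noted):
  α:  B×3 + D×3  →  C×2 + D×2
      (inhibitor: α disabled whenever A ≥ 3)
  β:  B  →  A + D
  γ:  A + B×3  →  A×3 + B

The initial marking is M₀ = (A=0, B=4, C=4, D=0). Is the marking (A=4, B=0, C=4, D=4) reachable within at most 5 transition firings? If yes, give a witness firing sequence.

step 1: fire β:  (A=0, B=4, C=4, D=0) → (A=1, B=3, C=4, D=1)
step 2: fire β:  (A=1, B=3, C=4, D=1) → (A=2, B=2, C=4, D=2)
step 3: fire β:  (A=2, B=2, C=4, D=2) → (A=3, B=1, C=4, D=3)
step 4: fire β:  (A=3, B=1, C=4, D=3) → (A=4, B=0, C=4, D=4)

YES — reachable via ⟨β, β, β, β⟩ (4 firings)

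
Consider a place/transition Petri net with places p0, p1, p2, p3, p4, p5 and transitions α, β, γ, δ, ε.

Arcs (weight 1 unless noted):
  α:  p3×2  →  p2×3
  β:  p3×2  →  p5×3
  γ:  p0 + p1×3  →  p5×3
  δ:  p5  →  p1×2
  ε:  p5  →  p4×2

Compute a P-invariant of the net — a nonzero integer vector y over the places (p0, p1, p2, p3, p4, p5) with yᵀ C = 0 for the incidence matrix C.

Incidence matrix C (rows=places, cols=transitions):
        α    β    γ    δ    ε
   p0   0    0   -1    0    0
   p1   0    0   -3    2    0
   p2   3    0    0    0    0
   p3  -2   -2    0    0    0
   p4   0    0    0    0    2
   p5   0    3    3   -1   -1

Candidate y = [3, 1, 2, 3, 1, 2]; check y·C column-wise:
  col α: 3·0 + 1·0 + 2·3 + 3·-2 + 1·0 + 2·0 = 0
  col β: 3·0 + 1·0 + 2·0 + 3·-2 + 1·0 + 2·3 = 0
  col γ: 3·-1 + 1·-3 + 2·0 + 3·0 + 1·0 + 2·3 = 0
  col δ: 3·0 + 1·2 + 2·0 + 3·0 + 1·0 + 2·-1 = 0
  col ε: 3·0 + 1·0 + 2·0 + 3·0 + 1·2 + 2·-1 = 0

y = (p0:3, p1:1, p2:2, p3:3, p4:1, p5:2)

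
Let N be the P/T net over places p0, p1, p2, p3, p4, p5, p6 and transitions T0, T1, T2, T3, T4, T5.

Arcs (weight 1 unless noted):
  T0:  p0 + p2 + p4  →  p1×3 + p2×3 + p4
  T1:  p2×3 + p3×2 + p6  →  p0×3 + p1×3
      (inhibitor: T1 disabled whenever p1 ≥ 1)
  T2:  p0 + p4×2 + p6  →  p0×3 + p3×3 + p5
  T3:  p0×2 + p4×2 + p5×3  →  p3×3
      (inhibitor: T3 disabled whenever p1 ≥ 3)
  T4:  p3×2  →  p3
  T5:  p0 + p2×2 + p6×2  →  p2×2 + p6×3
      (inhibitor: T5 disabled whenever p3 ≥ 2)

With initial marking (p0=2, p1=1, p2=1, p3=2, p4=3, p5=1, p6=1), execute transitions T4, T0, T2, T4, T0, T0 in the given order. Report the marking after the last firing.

step 1: fire T4:  (p0=2, p1=1, p2=1, p3=2, p4=3, p5=1, p6=1) → (p0=2, p1=1, p2=1, p3=1, p4=3, p5=1, p6=1)
step 2: fire T0:  (p0=2, p1=1, p2=1, p3=1, p4=3, p5=1, p6=1) → (p0=1, p1=4, p2=3, p3=1, p4=3, p5=1, p6=1)
step 3: fire T2:  (p0=1, p1=4, p2=3, p3=1, p4=3, p5=1, p6=1) → (p0=3, p1=4, p2=3, p3=4, p4=1, p5=2, p6=0)
step 4: fire T4:  (p0=3, p1=4, p2=3, p3=4, p4=1, p5=2, p6=0) → (p0=3, p1=4, p2=3, p3=3, p4=1, p5=2, p6=0)
step 5: fire T0:  (p0=3, p1=4, p2=3, p3=3, p4=1, p5=2, p6=0) → (p0=2, p1=7, p2=5, p3=3, p4=1, p5=2, p6=0)
step 6: fire T0:  (p0=2, p1=7, p2=5, p3=3, p4=1, p5=2, p6=0) → (p0=1, p1=10, p2=7, p3=3, p4=1, p5=2, p6=0)

(p0=1, p1=10, p2=7, p3=3, p4=1, p5=2, p6=0)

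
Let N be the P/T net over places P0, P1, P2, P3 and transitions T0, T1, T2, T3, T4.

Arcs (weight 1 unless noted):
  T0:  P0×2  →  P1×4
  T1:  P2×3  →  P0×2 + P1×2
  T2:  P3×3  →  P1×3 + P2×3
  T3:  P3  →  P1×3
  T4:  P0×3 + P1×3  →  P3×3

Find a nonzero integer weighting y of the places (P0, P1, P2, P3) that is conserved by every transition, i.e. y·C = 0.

Incidence matrix C (rows=places, cols=transitions):
       T0   T1   T2   T3   T4
   P0  -2    2    0    0   -3
   P1   4    2    3    3   -3
   P2   0   -3    3    0    0
   P3   0    0   -3   -1    3

Candidate y = [2, 1, 2, 3]; check y·C column-wise:
  col T0: 2·-2 + 1·4 + 2·0 + 3·0 = 0
  col T1: 2·2 + 1·2 + 2·-3 + 3·0 = 0
  col T2: 2·0 + 1·3 + 2·3 + 3·-3 = 0
  col T3: 2·0 + 1·3 + 2·0 + 3·-1 = 0
  col T4: 2·-3 + 1·-3 + 2·0 + 3·3 = 0

y = (P0:2, P1:1, P2:2, P3:3)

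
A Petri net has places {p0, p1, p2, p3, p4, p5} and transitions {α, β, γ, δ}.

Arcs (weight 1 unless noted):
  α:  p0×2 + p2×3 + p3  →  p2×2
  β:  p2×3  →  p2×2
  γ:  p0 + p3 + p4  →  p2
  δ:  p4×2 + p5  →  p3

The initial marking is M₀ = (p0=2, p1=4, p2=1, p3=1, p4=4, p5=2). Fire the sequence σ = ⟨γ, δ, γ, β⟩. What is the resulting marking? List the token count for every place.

(p0=0, p1=4, p2=2, p3=0, p4=0, p5=1)

step 1: fire γ:  (p0=2, p1=4, p2=1, p3=1, p4=4, p5=2) → (p0=1, p1=4, p2=2, p3=0, p4=3, p5=2)
step 2: fire δ:  (p0=1, p1=4, p2=2, p3=0, p4=3, p5=2) → (p0=1, p1=4, p2=2, p3=1, p4=1, p5=1)
step 3: fire γ:  (p0=1, p1=4, p2=2, p3=1, p4=1, p5=1) → (p0=0, p1=4, p2=3, p3=0, p4=0, p5=1)
step 4: fire β:  (p0=0, p1=4, p2=3, p3=0, p4=0, p5=1) → (p0=0, p1=4, p2=2, p3=0, p4=0, p5=1)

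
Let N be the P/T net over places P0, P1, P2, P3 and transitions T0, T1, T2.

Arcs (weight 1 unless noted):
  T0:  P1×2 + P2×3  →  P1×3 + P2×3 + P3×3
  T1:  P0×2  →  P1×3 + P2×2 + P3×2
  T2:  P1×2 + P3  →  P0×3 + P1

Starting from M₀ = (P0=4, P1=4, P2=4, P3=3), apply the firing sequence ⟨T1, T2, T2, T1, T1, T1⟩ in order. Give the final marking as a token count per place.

step 1: fire T1:  (P0=4, P1=4, P2=4, P3=3) → (P0=2, P1=7, P2=6, P3=5)
step 2: fire T2:  (P0=2, P1=7, P2=6, P3=5) → (P0=5, P1=6, P2=6, P3=4)
step 3: fire T2:  (P0=5, P1=6, P2=6, P3=4) → (P0=8, P1=5, P2=6, P3=3)
step 4: fire T1:  (P0=8, P1=5, P2=6, P3=3) → (P0=6, P1=8, P2=8, P3=5)
step 5: fire T1:  (P0=6, P1=8, P2=8, P3=5) → (P0=4, P1=11, P2=10, P3=7)
step 6: fire T1:  (P0=4, P1=11, P2=10, P3=7) → (P0=2, P1=14, P2=12, P3=9)

(P0=2, P1=14, P2=12, P3=9)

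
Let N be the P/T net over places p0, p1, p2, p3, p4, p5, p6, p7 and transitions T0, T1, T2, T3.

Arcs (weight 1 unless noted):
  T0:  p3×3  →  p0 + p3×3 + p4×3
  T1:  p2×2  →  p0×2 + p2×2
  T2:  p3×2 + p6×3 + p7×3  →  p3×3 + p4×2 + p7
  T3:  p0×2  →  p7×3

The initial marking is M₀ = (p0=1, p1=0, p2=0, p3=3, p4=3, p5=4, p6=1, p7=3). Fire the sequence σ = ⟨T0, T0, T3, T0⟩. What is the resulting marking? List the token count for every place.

(p0=2, p1=0, p2=0, p3=3, p4=12, p5=4, p6=1, p7=6)

step 1: fire T0:  (p0=1, p1=0, p2=0, p3=3, p4=3, p5=4, p6=1, p7=3) → (p0=2, p1=0, p2=0, p3=3, p4=6, p5=4, p6=1, p7=3)
step 2: fire T0:  (p0=2, p1=0, p2=0, p3=3, p4=6, p5=4, p6=1, p7=3) → (p0=3, p1=0, p2=0, p3=3, p4=9, p5=4, p6=1, p7=3)
step 3: fire T3:  (p0=3, p1=0, p2=0, p3=3, p4=9, p5=4, p6=1, p7=3) → (p0=1, p1=0, p2=0, p3=3, p4=9, p5=4, p6=1, p7=6)
step 4: fire T0:  (p0=1, p1=0, p2=0, p3=3, p4=9, p5=4, p6=1, p7=6) → (p0=2, p1=0, p2=0, p3=3, p4=12, p5=4, p6=1, p7=6)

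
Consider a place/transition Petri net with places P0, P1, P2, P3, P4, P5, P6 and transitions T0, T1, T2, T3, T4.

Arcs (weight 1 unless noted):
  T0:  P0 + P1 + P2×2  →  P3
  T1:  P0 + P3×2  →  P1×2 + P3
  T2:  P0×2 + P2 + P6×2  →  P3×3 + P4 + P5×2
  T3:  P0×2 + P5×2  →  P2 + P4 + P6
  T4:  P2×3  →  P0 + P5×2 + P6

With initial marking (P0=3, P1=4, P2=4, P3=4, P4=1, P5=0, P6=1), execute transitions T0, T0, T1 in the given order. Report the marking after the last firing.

(P0=0, P1=4, P2=0, P3=5, P4=1, P5=0, P6=1)

step 1: fire T0:  (P0=3, P1=4, P2=4, P3=4, P4=1, P5=0, P6=1) → (P0=2, P1=3, P2=2, P3=5, P4=1, P5=0, P6=1)
step 2: fire T0:  (P0=2, P1=3, P2=2, P3=5, P4=1, P5=0, P6=1) → (P0=1, P1=2, P2=0, P3=6, P4=1, P5=0, P6=1)
step 3: fire T1:  (P0=1, P1=2, P2=0, P3=6, P4=1, P5=0, P6=1) → (P0=0, P1=4, P2=0, P3=5, P4=1, P5=0, P6=1)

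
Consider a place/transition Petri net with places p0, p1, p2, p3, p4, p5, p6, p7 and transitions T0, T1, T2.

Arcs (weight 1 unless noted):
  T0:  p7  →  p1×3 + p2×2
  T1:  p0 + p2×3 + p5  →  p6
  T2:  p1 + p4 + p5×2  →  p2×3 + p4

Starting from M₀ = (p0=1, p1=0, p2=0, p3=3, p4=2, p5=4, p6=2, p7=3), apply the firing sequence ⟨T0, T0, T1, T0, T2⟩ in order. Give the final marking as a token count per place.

(p0=0, p1=8, p2=6, p3=3, p4=2, p5=1, p6=3, p7=0)

step 1: fire T0:  (p0=1, p1=0, p2=0, p3=3, p4=2, p5=4, p6=2, p7=3) → (p0=1, p1=3, p2=2, p3=3, p4=2, p5=4, p6=2, p7=2)
step 2: fire T0:  (p0=1, p1=3, p2=2, p3=3, p4=2, p5=4, p6=2, p7=2) → (p0=1, p1=6, p2=4, p3=3, p4=2, p5=4, p6=2, p7=1)
step 3: fire T1:  (p0=1, p1=6, p2=4, p3=3, p4=2, p5=4, p6=2, p7=1) → (p0=0, p1=6, p2=1, p3=3, p4=2, p5=3, p6=3, p7=1)
step 4: fire T0:  (p0=0, p1=6, p2=1, p3=3, p4=2, p5=3, p6=3, p7=1) → (p0=0, p1=9, p2=3, p3=3, p4=2, p5=3, p6=3, p7=0)
step 5: fire T2:  (p0=0, p1=9, p2=3, p3=3, p4=2, p5=3, p6=3, p7=0) → (p0=0, p1=8, p2=6, p3=3, p4=2, p5=1, p6=3, p7=0)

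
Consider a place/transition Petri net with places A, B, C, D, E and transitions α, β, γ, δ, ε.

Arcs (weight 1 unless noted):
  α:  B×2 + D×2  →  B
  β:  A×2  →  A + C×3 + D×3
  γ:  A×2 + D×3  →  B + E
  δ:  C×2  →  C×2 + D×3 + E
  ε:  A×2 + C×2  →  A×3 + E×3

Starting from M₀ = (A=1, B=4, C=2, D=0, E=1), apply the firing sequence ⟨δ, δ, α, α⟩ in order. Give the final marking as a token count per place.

step 1: fire δ:  (A=1, B=4, C=2, D=0, E=1) → (A=1, B=4, C=2, D=3, E=2)
step 2: fire δ:  (A=1, B=4, C=2, D=3, E=2) → (A=1, B=4, C=2, D=6, E=3)
step 3: fire α:  (A=1, B=4, C=2, D=6, E=3) → (A=1, B=3, C=2, D=4, E=3)
step 4: fire α:  (A=1, B=3, C=2, D=4, E=3) → (A=1, B=2, C=2, D=2, E=3)

(A=1, B=2, C=2, D=2, E=3)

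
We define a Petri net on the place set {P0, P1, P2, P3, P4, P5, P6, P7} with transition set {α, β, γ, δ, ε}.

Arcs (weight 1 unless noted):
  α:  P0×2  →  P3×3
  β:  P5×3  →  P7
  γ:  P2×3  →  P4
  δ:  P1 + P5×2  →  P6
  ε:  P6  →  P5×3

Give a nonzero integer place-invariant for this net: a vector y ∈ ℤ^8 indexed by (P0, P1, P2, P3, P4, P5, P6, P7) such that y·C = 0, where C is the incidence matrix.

Incidence matrix C (rows=places, cols=transitions):
        α    β    γ    δ    ε
   P0  -2    0    0    0    0
   P1   0    0    0   -1    0
   P2   0    0   -3    0    0
   P3   3    0    0    0    0
   P4   0    0    1    0    0
   P5   0   -3    0   -2    3
   P6   0    0    0    1   -1
   P7   0    1    0    0    0

Candidate y = [3, 0, 0, 2, 0, 0, 0, 0]; check y·C column-wise:
  col α: 3·-2 + 2·3 = 0
  col β: 3·0 + 2·0 + 0·-3 + 0·1 = 0
  col γ: 3·0 + 0·-3 + 2·0 + 0·1 = 0
  col δ: 3·0 + 0·-1 + 2·0 + 0·-2 + 0·1 = 0
  col ε: 3·0 + 2·0 + 0·3 + 0·-1 = 0

y = (P0:3, P1:0, P2:0, P3:2, P4:0, P5:0, P6:0, P7:0)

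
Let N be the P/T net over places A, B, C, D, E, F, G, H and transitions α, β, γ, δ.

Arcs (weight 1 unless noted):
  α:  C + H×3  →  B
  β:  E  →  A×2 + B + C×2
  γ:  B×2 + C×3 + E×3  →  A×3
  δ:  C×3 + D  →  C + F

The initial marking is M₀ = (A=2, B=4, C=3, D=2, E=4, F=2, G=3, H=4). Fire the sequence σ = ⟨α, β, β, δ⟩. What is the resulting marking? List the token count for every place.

(A=6, B=7, C=4, D=1, E=2, F=3, G=3, H=1)

step 1: fire α:  (A=2, B=4, C=3, D=2, E=4, F=2, G=3, H=4) → (A=2, B=5, C=2, D=2, E=4, F=2, G=3, H=1)
step 2: fire β:  (A=2, B=5, C=2, D=2, E=4, F=2, G=3, H=1) → (A=4, B=6, C=4, D=2, E=3, F=2, G=3, H=1)
step 3: fire β:  (A=4, B=6, C=4, D=2, E=3, F=2, G=3, H=1) → (A=6, B=7, C=6, D=2, E=2, F=2, G=3, H=1)
step 4: fire δ:  (A=6, B=7, C=6, D=2, E=2, F=2, G=3, H=1) → (A=6, B=7, C=4, D=1, E=2, F=3, G=3, H=1)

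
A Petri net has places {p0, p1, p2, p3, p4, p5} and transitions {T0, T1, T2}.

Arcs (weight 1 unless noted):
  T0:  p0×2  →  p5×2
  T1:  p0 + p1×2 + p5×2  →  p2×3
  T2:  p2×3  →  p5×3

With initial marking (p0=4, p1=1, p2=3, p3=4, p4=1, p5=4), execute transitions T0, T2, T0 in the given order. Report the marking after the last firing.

(p0=0, p1=1, p2=0, p3=4, p4=1, p5=11)

step 1: fire T0:  (p0=4, p1=1, p2=3, p3=4, p4=1, p5=4) → (p0=2, p1=1, p2=3, p3=4, p4=1, p5=6)
step 2: fire T2:  (p0=2, p1=1, p2=3, p3=4, p4=1, p5=6) → (p0=2, p1=1, p2=0, p3=4, p4=1, p5=9)
step 3: fire T0:  (p0=2, p1=1, p2=0, p3=4, p4=1, p5=9) → (p0=0, p1=1, p2=0, p3=4, p4=1, p5=11)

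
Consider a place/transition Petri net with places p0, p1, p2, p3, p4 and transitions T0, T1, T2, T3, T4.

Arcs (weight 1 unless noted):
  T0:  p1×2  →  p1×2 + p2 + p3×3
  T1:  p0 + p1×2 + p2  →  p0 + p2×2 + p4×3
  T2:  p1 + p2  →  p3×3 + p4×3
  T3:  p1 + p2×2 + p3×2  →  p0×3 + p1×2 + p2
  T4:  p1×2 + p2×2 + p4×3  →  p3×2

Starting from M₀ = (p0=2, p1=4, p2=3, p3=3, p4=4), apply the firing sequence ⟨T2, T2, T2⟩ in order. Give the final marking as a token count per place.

(p0=2, p1=1, p2=0, p3=12, p4=13)

step 1: fire T2:  (p0=2, p1=4, p2=3, p3=3, p4=4) → (p0=2, p1=3, p2=2, p3=6, p4=7)
step 2: fire T2:  (p0=2, p1=3, p2=2, p3=6, p4=7) → (p0=2, p1=2, p2=1, p3=9, p4=10)
step 3: fire T2:  (p0=2, p1=2, p2=1, p3=9, p4=10) → (p0=2, p1=1, p2=0, p3=12, p4=13)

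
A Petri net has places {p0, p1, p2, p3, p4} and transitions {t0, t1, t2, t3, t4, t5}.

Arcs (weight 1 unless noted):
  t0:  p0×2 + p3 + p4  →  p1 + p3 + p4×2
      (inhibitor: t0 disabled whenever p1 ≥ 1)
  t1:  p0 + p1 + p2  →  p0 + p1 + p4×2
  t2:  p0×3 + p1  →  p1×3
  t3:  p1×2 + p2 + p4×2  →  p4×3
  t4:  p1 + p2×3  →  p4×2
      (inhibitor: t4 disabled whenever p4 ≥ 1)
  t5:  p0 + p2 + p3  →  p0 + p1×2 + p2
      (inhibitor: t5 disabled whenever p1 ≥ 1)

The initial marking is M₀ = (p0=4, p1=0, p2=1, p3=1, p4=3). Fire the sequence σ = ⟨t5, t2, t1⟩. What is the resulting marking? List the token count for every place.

(p0=1, p1=4, p2=0, p3=0, p4=5)

step 1: fire t5:  (p0=4, p1=0, p2=1, p3=1, p4=3) → (p0=4, p1=2, p2=1, p3=0, p4=3)
step 2: fire t2:  (p0=4, p1=2, p2=1, p3=0, p4=3) → (p0=1, p1=4, p2=1, p3=0, p4=3)
step 3: fire t1:  (p0=1, p1=4, p2=1, p3=0, p4=3) → (p0=1, p1=4, p2=0, p3=0, p4=5)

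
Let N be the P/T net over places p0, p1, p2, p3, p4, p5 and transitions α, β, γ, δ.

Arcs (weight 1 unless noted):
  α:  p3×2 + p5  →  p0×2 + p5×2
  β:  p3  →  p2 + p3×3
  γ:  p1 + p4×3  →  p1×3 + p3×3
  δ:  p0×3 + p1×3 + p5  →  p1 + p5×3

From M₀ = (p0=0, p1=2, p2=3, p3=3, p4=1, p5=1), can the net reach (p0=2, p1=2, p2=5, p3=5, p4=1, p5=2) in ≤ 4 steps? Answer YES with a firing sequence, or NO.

step 1: fire α:  (p0=0, p1=2, p2=3, p3=3, p4=1, p5=1) → (p0=2, p1=2, p2=3, p3=1, p4=1, p5=2)
step 2: fire β:  (p0=2, p1=2, p2=3, p3=1, p4=1, p5=2) → (p0=2, p1=2, p2=4, p3=3, p4=1, p5=2)
step 3: fire β:  (p0=2, p1=2, p2=4, p3=3, p4=1, p5=2) → (p0=2, p1=2, p2=5, p3=5, p4=1, p5=2)

YES — reachable via ⟨α, β, β⟩ (3 firings)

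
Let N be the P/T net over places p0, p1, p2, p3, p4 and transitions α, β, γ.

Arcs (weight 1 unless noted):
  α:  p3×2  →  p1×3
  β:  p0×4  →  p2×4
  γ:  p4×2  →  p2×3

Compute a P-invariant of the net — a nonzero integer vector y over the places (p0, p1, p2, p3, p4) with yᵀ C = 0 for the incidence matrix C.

Incidence matrix C (rows=places, cols=transitions):
        α    β    γ
   p0   0   -4    0
   p1   3    0    0
   p2   0    4    3
   p3  -2    0    0
   p4   0    0   -2

Candidate y = [0, 2, 0, 3, 0]; check y·C column-wise:
  col α: 2·3 + 3·-2 = 0
  col β: 0·-4 + 2·0 + 0·4 + 3·0 = 0
  col γ: 2·0 + 0·3 + 3·0 + 0·-2 = 0

y = (p0:0, p1:2, p2:0, p3:3, p4:0)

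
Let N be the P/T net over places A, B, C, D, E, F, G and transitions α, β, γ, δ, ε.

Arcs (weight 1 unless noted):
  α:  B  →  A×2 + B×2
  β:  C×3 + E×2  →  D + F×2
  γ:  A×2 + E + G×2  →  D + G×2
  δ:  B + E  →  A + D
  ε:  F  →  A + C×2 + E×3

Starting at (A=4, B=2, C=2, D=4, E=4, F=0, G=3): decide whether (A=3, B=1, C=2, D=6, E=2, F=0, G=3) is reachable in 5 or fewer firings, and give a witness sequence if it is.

YES — reachable via ⟨γ, δ⟩ (2 firings)

step 1: fire γ:  (A=4, B=2, C=2, D=4, E=4, F=0, G=3) → (A=2, B=2, C=2, D=5, E=3, F=0, G=3)
step 2: fire δ:  (A=2, B=2, C=2, D=5, E=3, F=0, G=3) → (A=3, B=1, C=2, D=6, E=2, F=0, G=3)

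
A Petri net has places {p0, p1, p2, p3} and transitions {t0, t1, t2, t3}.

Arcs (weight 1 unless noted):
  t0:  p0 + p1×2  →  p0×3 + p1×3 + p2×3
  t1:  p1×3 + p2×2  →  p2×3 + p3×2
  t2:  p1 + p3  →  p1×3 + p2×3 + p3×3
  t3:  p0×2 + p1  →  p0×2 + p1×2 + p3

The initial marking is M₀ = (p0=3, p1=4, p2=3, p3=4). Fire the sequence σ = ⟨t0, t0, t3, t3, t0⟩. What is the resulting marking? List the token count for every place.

step 1: fire t0:  (p0=3, p1=4, p2=3, p3=4) → (p0=5, p1=5, p2=6, p3=4)
step 2: fire t0:  (p0=5, p1=5, p2=6, p3=4) → (p0=7, p1=6, p2=9, p3=4)
step 3: fire t3:  (p0=7, p1=6, p2=9, p3=4) → (p0=7, p1=7, p2=9, p3=5)
step 4: fire t3:  (p0=7, p1=7, p2=9, p3=5) → (p0=7, p1=8, p2=9, p3=6)
step 5: fire t0:  (p0=7, p1=8, p2=9, p3=6) → (p0=9, p1=9, p2=12, p3=6)

(p0=9, p1=9, p2=12, p3=6)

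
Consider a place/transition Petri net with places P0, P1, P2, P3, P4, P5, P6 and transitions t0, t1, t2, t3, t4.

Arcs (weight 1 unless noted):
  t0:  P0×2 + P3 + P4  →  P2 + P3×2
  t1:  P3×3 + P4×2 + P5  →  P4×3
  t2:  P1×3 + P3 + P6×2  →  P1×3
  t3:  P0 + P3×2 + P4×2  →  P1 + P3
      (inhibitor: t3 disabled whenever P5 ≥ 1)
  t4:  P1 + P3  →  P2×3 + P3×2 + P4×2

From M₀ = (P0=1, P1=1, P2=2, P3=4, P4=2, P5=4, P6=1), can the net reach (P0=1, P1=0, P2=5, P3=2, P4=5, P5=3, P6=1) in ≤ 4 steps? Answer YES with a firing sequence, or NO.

YES — reachable via ⟨t1, t4⟩ (2 firings)

step 1: fire t1:  (P0=1, P1=1, P2=2, P3=4, P4=2, P5=4, P6=1) → (P0=1, P1=1, P2=2, P3=1, P4=3, P5=3, P6=1)
step 2: fire t4:  (P0=1, P1=1, P2=2, P3=1, P4=3, P5=3, P6=1) → (P0=1, P1=0, P2=5, P3=2, P4=5, P5=3, P6=1)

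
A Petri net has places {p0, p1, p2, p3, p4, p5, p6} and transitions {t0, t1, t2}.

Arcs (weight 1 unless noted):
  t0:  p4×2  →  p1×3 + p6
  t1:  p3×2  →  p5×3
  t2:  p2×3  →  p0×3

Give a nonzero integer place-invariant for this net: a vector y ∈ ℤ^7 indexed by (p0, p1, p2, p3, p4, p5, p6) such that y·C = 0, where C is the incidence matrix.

Incidence matrix C (rows=places, cols=transitions):
       t0   t1   t2
   p0   0    0    3
   p1   3    0    0
   p2   0    0   -3
   p3   0   -2    0
   p4  -2    0    0
   p5   0    3    0
   p6   1    0    0

Candidate y = [1, 0, 1, 0, 0, 0, 0]; check y·C column-wise:
  col t0: 1·0 + 0·3 + 1·0 + 0·-2 + 0·1 = 0
  col t1: 1·0 + 1·0 + 0·-2 + 0·3 = 0
  col t2: 1·3 + 1·-3 = 0

y = (p0:1, p1:0, p2:1, p3:0, p4:0, p5:0, p6:0)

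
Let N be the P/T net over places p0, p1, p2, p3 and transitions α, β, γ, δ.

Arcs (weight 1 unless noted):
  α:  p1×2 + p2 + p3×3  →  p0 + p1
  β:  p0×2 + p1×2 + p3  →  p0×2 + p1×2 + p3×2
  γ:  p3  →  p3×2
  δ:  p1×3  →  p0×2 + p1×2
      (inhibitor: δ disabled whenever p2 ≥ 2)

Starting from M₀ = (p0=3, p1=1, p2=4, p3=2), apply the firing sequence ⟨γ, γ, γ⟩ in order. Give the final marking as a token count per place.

step 1: fire γ:  (p0=3, p1=1, p2=4, p3=2) → (p0=3, p1=1, p2=4, p3=3)
step 2: fire γ:  (p0=3, p1=1, p2=4, p3=3) → (p0=3, p1=1, p2=4, p3=4)
step 3: fire γ:  (p0=3, p1=1, p2=4, p3=4) → (p0=3, p1=1, p2=4, p3=5)

(p0=3, p1=1, p2=4, p3=5)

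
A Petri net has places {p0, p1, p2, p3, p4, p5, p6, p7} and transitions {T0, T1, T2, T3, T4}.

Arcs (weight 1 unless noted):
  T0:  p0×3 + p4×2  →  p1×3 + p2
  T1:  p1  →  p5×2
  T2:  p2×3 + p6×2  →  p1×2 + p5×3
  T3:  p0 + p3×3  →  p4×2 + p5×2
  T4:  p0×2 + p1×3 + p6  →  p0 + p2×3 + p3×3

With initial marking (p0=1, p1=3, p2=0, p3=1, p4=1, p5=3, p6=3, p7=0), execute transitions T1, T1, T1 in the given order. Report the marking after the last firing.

(p0=1, p1=0, p2=0, p3=1, p4=1, p5=9, p6=3, p7=0)

step 1: fire T1:  (p0=1, p1=3, p2=0, p3=1, p4=1, p5=3, p6=3, p7=0) → (p0=1, p1=2, p2=0, p3=1, p4=1, p5=5, p6=3, p7=0)
step 2: fire T1:  (p0=1, p1=2, p2=0, p3=1, p4=1, p5=5, p6=3, p7=0) → (p0=1, p1=1, p2=0, p3=1, p4=1, p5=7, p6=3, p7=0)
step 3: fire T1:  (p0=1, p1=1, p2=0, p3=1, p4=1, p5=7, p6=3, p7=0) → (p0=1, p1=0, p2=0, p3=1, p4=1, p5=9, p6=3, p7=0)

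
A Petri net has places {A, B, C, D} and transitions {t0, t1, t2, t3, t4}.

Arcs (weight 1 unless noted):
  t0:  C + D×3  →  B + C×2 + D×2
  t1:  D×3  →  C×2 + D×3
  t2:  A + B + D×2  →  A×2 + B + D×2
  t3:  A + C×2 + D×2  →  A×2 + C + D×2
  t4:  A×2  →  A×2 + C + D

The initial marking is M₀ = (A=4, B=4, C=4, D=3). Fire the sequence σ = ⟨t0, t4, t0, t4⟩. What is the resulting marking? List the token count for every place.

(A=4, B=6, C=8, D=3)

step 1: fire t0:  (A=4, B=4, C=4, D=3) → (A=4, B=5, C=5, D=2)
step 2: fire t4:  (A=4, B=5, C=5, D=2) → (A=4, B=5, C=6, D=3)
step 3: fire t0:  (A=4, B=5, C=6, D=3) → (A=4, B=6, C=7, D=2)
step 4: fire t4:  (A=4, B=6, C=7, D=2) → (A=4, B=6, C=8, D=3)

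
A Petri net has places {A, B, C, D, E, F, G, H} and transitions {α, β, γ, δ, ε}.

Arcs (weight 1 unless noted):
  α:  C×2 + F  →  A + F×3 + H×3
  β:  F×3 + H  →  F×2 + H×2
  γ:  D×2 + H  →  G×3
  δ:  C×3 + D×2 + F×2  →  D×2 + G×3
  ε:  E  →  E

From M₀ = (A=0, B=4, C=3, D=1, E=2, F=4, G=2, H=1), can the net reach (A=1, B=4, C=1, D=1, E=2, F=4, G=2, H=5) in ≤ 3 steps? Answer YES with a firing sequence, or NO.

depth 0: 1 marking
depth 1: 3 markings reached so far
depth 2: 5 markings reached so far
depth 3: 6 markings reached so far
target is not among the 6 markings reachable within 3 steps

NO — not reachable within 3 firings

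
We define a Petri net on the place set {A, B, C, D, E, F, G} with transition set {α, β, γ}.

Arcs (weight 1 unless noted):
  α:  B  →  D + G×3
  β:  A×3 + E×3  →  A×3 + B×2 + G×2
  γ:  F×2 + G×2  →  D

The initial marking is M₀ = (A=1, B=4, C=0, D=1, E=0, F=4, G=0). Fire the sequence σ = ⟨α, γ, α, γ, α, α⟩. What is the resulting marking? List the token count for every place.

step 1: fire α:  (A=1, B=4, C=0, D=1, E=0, F=4, G=0) → (A=1, B=3, C=0, D=2, E=0, F=4, G=3)
step 2: fire γ:  (A=1, B=3, C=0, D=2, E=0, F=4, G=3) → (A=1, B=3, C=0, D=3, E=0, F=2, G=1)
step 3: fire α:  (A=1, B=3, C=0, D=3, E=0, F=2, G=1) → (A=1, B=2, C=0, D=4, E=0, F=2, G=4)
step 4: fire γ:  (A=1, B=2, C=0, D=4, E=0, F=2, G=4) → (A=1, B=2, C=0, D=5, E=0, F=0, G=2)
step 5: fire α:  (A=1, B=2, C=0, D=5, E=0, F=0, G=2) → (A=1, B=1, C=0, D=6, E=0, F=0, G=5)
step 6: fire α:  (A=1, B=1, C=0, D=6, E=0, F=0, G=5) → (A=1, B=0, C=0, D=7, E=0, F=0, G=8)

(A=1, B=0, C=0, D=7, E=0, F=0, G=8)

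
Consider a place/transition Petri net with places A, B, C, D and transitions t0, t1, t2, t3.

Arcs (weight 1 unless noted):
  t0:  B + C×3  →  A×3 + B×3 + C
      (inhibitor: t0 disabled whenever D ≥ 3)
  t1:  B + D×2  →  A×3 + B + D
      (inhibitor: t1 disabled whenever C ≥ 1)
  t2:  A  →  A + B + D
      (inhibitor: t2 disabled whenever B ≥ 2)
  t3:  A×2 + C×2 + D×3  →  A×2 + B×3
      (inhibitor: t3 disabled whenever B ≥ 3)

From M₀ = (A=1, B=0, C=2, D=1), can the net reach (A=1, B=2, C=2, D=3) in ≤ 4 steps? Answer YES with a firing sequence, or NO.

YES — reachable via ⟨t2, t2⟩ (2 firings)

step 1: fire t2:  (A=1, B=0, C=2, D=1) → (A=1, B=1, C=2, D=2)
step 2: fire t2:  (A=1, B=1, C=2, D=2) → (A=1, B=2, C=2, D=3)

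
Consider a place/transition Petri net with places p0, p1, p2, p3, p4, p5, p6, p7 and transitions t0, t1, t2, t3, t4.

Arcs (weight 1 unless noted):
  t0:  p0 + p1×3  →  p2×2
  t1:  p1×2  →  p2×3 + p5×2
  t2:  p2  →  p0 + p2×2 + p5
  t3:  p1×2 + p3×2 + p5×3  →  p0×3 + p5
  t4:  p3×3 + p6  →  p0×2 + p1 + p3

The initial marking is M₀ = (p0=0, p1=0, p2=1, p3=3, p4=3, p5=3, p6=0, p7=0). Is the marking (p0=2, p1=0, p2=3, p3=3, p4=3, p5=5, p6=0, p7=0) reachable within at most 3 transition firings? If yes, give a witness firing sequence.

YES — reachable via ⟨t2, t2⟩ (2 firings)

step 1: fire t2:  (p0=0, p1=0, p2=1, p3=3, p4=3, p5=3, p6=0, p7=0) → (p0=1, p1=0, p2=2, p3=3, p4=3, p5=4, p6=0, p7=0)
step 2: fire t2:  (p0=1, p1=0, p2=2, p3=3, p4=3, p5=4, p6=0, p7=0) → (p0=2, p1=0, p2=3, p3=3, p4=3, p5=5, p6=0, p7=0)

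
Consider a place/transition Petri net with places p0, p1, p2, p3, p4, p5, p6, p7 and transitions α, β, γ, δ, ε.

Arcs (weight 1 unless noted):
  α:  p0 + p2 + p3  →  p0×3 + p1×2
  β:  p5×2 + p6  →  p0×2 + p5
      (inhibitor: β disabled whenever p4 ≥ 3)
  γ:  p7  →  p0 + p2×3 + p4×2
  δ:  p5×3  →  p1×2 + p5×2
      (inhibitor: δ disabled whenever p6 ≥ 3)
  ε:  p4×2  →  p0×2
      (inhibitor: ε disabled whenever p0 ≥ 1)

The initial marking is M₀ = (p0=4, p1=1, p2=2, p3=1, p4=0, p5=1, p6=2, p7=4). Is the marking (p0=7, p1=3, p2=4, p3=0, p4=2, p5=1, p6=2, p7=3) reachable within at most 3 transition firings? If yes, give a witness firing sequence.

step 1: fire α:  (p0=4, p1=1, p2=2, p3=1, p4=0, p5=1, p6=2, p7=4) → (p0=6, p1=3, p2=1, p3=0, p4=0, p5=1, p6=2, p7=4)
step 2: fire γ:  (p0=6, p1=3, p2=1, p3=0, p4=0, p5=1, p6=2, p7=4) → (p0=7, p1=3, p2=4, p3=0, p4=2, p5=1, p6=2, p7=3)

YES — reachable via ⟨α, γ⟩ (2 firings)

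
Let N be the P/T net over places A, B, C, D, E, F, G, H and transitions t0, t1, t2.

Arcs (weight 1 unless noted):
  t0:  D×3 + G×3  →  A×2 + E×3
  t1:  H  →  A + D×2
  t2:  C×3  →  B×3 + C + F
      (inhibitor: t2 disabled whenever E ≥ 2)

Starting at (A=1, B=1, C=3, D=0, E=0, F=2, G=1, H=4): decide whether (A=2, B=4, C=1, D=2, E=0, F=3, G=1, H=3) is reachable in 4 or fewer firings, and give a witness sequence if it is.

step 1: fire t1:  (A=1, B=1, C=3, D=0, E=0, F=2, G=1, H=4) → (A=2, B=1, C=3, D=2, E=0, F=2, G=1, H=3)
step 2: fire t2:  (A=2, B=1, C=3, D=2, E=0, F=2, G=1, H=3) → (A=2, B=4, C=1, D=2, E=0, F=3, G=1, H=3)

YES — reachable via ⟨t1, t2⟩ (2 firings)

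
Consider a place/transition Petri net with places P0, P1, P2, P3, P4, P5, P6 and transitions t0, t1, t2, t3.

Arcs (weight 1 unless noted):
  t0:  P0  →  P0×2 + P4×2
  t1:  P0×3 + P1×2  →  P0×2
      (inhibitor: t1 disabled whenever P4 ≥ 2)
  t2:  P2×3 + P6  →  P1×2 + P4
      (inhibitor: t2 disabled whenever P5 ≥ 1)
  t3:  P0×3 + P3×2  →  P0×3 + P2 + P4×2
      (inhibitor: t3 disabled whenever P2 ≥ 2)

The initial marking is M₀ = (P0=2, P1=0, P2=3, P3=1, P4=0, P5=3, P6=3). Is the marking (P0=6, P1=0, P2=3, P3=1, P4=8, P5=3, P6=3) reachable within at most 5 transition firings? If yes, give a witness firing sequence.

YES — reachable via ⟨t0, t0, t0, t0⟩ (4 firings)

step 1: fire t0:  (P0=2, P1=0, P2=3, P3=1, P4=0, P5=3, P6=3) → (P0=3, P1=0, P2=3, P3=1, P4=2, P5=3, P6=3)
step 2: fire t0:  (P0=3, P1=0, P2=3, P3=1, P4=2, P5=3, P6=3) → (P0=4, P1=0, P2=3, P3=1, P4=4, P5=3, P6=3)
step 3: fire t0:  (P0=4, P1=0, P2=3, P3=1, P4=4, P5=3, P6=3) → (P0=5, P1=0, P2=3, P3=1, P4=6, P5=3, P6=3)
step 4: fire t0:  (P0=5, P1=0, P2=3, P3=1, P4=6, P5=3, P6=3) → (P0=6, P1=0, P2=3, P3=1, P4=8, P5=3, P6=3)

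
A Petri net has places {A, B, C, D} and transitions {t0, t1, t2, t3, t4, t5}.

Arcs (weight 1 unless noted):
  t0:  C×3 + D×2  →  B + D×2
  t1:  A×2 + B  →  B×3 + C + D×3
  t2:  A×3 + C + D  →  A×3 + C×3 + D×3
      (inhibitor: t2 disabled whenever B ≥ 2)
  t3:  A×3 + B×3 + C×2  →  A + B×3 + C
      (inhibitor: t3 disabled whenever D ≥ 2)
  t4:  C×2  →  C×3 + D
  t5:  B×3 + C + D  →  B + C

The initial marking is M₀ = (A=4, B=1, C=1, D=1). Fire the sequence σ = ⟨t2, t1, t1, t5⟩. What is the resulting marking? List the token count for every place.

step 1: fire t2:  (A=4, B=1, C=1, D=1) → (A=4, B=1, C=3, D=3)
step 2: fire t1:  (A=4, B=1, C=3, D=3) → (A=2, B=3, C=4, D=6)
step 3: fire t1:  (A=2, B=3, C=4, D=6) → (A=0, B=5, C=5, D=9)
step 4: fire t5:  (A=0, B=5, C=5, D=9) → (A=0, B=3, C=5, D=8)

(A=0, B=3, C=5, D=8)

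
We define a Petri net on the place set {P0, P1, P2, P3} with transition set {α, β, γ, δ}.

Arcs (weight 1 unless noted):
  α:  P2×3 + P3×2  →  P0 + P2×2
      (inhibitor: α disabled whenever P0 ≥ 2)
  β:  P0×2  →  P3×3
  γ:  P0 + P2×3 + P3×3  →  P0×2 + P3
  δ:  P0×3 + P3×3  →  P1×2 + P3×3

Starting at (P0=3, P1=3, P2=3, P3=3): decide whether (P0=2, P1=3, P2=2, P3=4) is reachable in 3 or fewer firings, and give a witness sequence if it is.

step 1: fire β:  (P0=3, P1=3, P2=3, P3=3) → (P0=1, P1=3, P2=3, P3=6)
step 2: fire α:  (P0=1, P1=3, P2=3, P3=6) → (P0=2, P1=3, P2=2, P3=4)

YES — reachable via ⟨β, α⟩ (2 firings)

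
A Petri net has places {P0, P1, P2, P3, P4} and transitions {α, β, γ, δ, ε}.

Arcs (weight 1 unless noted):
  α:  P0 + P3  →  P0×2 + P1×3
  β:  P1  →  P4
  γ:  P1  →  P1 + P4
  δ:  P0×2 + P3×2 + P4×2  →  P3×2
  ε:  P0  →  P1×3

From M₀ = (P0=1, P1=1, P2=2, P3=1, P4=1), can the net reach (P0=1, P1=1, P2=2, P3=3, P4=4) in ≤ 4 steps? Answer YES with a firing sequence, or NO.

NO — not reachable within 4 firings

depth 0: 1 marking
depth 1: 5 markings reached so far
depth 2: 12 markings reached so far
depth 3: 23 markings reached so far
depth 4: 38 markings reached so far
target is not among the 38 markings reachable within 4 steps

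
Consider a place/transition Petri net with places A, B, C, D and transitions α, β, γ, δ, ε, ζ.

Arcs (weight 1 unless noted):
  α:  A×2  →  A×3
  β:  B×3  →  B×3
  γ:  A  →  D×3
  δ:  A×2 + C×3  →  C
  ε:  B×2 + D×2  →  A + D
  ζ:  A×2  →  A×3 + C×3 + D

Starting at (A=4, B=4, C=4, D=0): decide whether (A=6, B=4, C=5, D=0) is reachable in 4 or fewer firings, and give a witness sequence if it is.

NO — not reachable within 4 firings

depth 0: 1 marking
depth 1: 5 markings reached so far
depth 2: 15 markings reached so far
depth 3: 38 markings reached so far
depth 4: 81 markings reached so far
target is not among the 81 markings reachable within 4 steps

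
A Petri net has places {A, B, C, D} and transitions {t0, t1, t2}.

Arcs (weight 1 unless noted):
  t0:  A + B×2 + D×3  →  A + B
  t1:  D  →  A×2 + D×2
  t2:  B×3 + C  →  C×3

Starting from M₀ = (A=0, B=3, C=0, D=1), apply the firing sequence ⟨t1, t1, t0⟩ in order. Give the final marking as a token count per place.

step 1: fire t1:  (A=0, B=3, C=0, D=1) → (A=2, B=3, C=0, D=2)
step 2: fire t1:  (A=2, B=3, C=0, D=2) → (A=4, B=3, C=0, D=3)
step 3: fire t0:  (A=4, B=3, C=0, D=3) → (A=4, B=2, C=0, D=0)

(A=4, B=2, C=0, D=0)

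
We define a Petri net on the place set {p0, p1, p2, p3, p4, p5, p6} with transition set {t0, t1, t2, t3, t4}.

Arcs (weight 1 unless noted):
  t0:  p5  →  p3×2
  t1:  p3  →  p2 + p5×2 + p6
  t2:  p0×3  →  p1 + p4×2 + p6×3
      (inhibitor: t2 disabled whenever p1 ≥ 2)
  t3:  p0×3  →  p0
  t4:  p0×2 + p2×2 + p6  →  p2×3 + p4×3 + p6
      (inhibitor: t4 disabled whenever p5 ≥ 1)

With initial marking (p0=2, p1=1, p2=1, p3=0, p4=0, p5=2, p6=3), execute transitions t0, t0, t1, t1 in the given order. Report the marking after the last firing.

(p0=2, p1=1, p2=3, p3=2, p4=0, p5=4, p6=5)

step 1: fire t0:  (p0=2, p1=1, p2=1, p3=0, p4=0, p5=2, p6=3) → (p0=2, p1=1, p2=1, p3=2, p4=0, p5=1, p6=3)
step 2: fire t0:  (p0=2, p1=1, p2=1, p3=2, p4=0, p5=1, p6=3) → (p0=2, p1=1, p2=1, p3=4, p4=0, p5=0, p6=3)
step 3: fire t1:  (p0=2, p1=1, p2=1, p3=4, p4=0, p5=0, p6=3) → (p0=2, p1=1, p2=2, p3=3, p4=0, p5=2, p6=4)
step 4: fire t1:  (p0=2, p1=1, p2=2, p3=3, p4=0, p5=2, p6=4) → (p0=2, p1=1, p2=3, p3=2, p4=0, p5=4, p6=5)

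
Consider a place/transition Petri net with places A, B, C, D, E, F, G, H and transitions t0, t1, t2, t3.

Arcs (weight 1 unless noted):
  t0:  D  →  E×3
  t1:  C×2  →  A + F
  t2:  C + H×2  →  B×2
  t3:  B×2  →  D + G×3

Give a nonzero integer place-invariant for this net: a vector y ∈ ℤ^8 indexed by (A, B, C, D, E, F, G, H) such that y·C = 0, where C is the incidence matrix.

y = (A:12, B:3, C:6, D:6, E:2, F:0, G:0, H:0)

Incidence matrix C (rows=places, cols=transitions):
       t0   t1   t2   t3
    A   0    1    0    0
    B   0    0    2   -2
    C   0   -2   -1    0
    D  -1    0    0    1
    E   3    0    0    0
    F   0    1    0    0
    G   0    0    0    3
    H   0    0   -2    0

Candidate y = [12, 3, 6, 6, 2, 0, 0, 0]; check y·C column-wise:
  col t0: 12·0 + 3·0 + 6·0 + 6·-1 + 2·3 = 0
  col t1: 12·1 + 3·0 + 6·-2 + 6·0 + 2·0 + 0·1 = 0
  col t2: 12·0 + 3·2 + 6·-1 + 6·0 + 2·0 + 0·-2 = 0
  col t3: 12·0 + 3·-2 + 6·0 + 6·1 + 2·0 + 0·3 = 0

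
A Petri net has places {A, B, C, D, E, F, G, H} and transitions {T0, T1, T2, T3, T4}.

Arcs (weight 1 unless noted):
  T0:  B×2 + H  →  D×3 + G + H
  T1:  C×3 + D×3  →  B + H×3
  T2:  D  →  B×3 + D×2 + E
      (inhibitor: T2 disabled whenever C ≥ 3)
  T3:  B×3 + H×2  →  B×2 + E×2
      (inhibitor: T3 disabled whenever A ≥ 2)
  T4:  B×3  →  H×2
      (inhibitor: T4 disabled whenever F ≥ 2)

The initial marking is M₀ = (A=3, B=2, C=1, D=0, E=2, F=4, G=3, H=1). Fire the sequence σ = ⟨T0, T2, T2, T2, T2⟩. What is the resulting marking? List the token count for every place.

step 1: fire T0:  (A=3, B=2, C=1, D=0, E=2, F=4, G=3, H=1) → (A=3, B=0, C=1, D=3, E=2, F=4, G=4, H=1)
step 2: fire T2:  (A=3, B=0, C=1, D=3, E=2, F=4, G=4, H=1) → (A=3, B=3, C=1, D=4, E=3, F=4, G=4, H=1)
step 3: fire T2:  (A=3, B=3, C=1, D=4, E=3, F=4, G=4, H=1) → (A=3, B=6, C=1, D=5, E=4, F=4, G=4, H=1)
step 4: fire T2:  (A=3, B=6, C=1, D=5, E=4, F=4, G=4, H=1) → (A=3, B=9, C=1, D=6, E=5, F=4, G=4, H=1)
step 5: fire T2:  (A=3, B=9, C=1, D=6, E=5, F=4, G=4, H=1) → (A=3, B=12, C=1, D=7, E=6, F=4, G=4, H=1)

(A=3, B=12, C=1, D=7, E=6, F=4, G=4, H=1)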